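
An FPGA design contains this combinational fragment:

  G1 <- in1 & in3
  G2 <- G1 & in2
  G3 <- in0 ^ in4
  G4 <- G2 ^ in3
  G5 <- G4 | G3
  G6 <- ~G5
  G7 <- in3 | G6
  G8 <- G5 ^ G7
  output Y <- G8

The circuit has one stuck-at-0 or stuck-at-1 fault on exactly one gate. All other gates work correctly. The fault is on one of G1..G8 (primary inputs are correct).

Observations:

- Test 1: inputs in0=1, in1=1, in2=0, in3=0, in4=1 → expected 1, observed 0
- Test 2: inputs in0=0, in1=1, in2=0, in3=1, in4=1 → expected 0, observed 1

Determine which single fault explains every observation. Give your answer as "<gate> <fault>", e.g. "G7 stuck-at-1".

Fault-free values for test 1 (in0=1, in1=1, in2=0, in3=0, in4=1): G1=0, G2=0, G3=0, G4=0, G5=0, G6=1, G7=1, G8=1, giving Y=1. Observed 0.
Test 1: faults giving observed 0 are {G6 stuck-at-0, G7 stuck-at-0, G8 stuck-at-0}.
Test 2 (in0=0, in1=1, in2=0, in3=1, in4=1): fault-free G1=1, G2=0, G3=1, G4=1, G5=1, G6=0, G7=1, G8=0 → 0; observed 1. Eliminates G6 stuck-at-0, G8 stuck-at-0.
Only G7 stuck-at-0 is consistent with every test.

G7 stuck-at-0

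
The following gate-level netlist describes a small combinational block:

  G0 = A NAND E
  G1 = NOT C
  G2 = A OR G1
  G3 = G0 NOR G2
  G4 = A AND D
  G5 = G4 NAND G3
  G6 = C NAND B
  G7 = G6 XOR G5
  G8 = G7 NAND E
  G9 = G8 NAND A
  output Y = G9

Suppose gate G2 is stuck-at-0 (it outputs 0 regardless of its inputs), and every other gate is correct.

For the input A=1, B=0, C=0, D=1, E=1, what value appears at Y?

Propagate with G2 forced: G0=0, G1=1, G2=0 [stuck-at-0], G3=1, G4=1, G5=0, G6=1, G7=1, G8=0, G9=1.
So Y = 1. (Without the fault it would be 0.)

1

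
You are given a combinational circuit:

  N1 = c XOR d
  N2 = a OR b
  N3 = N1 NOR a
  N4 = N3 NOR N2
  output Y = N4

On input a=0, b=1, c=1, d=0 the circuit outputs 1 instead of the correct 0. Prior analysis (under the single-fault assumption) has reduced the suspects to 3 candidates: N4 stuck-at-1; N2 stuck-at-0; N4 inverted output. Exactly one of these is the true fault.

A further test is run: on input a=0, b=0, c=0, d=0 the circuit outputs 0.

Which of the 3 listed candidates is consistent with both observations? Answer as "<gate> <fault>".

Evaluate each candidate on input a=0, b=0, c=0, d=0:
  N4 stuck-at-1: N1=0, N2=0, N3=1, N4=1 [stuck-at-1] → 1 — eliminated
  N2 stuck-at-0: N1=0, N2=0 [stuck-at-0], N3=1, N4=0 → 0 — matches
  N4 inverted output: N1=0, N2=0, N3=1, N4=1 [inverted output] → 1 — eliminated
Only N2 stuck-at-0 reproduces the observed 0.

N2 stuck-at-0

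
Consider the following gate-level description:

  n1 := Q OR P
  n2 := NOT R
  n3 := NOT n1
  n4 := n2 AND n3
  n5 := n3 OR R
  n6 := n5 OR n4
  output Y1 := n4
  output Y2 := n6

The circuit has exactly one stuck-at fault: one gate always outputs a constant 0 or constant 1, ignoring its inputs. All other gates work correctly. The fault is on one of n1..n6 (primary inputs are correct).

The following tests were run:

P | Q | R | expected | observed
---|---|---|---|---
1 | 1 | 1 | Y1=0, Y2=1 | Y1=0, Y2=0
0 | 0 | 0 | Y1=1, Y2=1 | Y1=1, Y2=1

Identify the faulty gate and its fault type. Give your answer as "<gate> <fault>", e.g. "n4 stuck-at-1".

n5 stuck-at-0

Fault-free values for test 1 (P=1, Q=1, R=1): n1=1, n2=0, n3=0, n4=0, n5=1, n6=1, giving Y1=0, Y2=1. Observed Y1=0, Y2=0.
Test 1: faults giving observed Y1=0, Y2=0 are {n5 stuck-at-0, n6 stuck-at-0}.
Test 2 (P=0, Q=0, R=0): fault-free n1=0, n2=1, n3=1, n4=1, n5=1, n6=1 → Y1=1, Y2=1; observed Y1=1, Y2=1. Eliminates n6 stuck-at-0.
Only n5 stuck-at-0 is consistent with every test.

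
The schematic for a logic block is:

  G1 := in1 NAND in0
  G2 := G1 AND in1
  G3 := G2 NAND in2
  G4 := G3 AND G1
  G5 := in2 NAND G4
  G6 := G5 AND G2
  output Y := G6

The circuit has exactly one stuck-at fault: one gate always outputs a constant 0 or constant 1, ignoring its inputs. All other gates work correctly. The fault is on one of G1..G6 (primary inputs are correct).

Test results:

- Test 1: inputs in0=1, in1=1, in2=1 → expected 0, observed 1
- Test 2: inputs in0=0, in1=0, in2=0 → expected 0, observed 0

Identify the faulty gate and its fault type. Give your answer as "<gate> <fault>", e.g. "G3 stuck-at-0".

Fault-free values for test 1 (in0=1, in1=1, in2=1): G1=0, G2=0, G3=1, G4=0, G5=1, G6=0, giving Y=0. Observed 1.
Test 1: faults giving observed 1 are {G1 stuck-at-1, G2 stuck-at-1, G6 stuck-at-1}.
Test 2 (in0=0, in1=0, in2=0): fault-free G1=1, G2=0, G3=1, G4=1, G5=1, G6=0 → 0; observed 0. Eliminates G2 stuck-at-1, G6 stuck-at-1.
Only G1 stuck-at-1 is consistent with every test.

G1 stuck-at-1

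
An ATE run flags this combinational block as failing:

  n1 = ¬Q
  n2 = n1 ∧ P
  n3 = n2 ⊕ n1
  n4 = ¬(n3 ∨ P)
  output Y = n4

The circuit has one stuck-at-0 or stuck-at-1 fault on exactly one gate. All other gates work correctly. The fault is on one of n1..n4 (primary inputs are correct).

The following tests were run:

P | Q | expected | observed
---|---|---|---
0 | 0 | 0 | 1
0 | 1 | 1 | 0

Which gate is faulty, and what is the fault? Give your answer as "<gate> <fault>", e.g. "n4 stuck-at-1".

Fault-free values for test 1 (P=0, Q=0): n1=1, n2=0, n3=1, n4=0, giving Y=0. Observed 1.
Test 1: faults giving observed 1 are {n1 stuck-at-0, n2 stuck-at-1, n3 stuck-at-0, n4 stuck-at-1}.
Test 2 (P=0, Q=1): fault-free n1=0, n2=0, n3=0, n4=1 → 1; observed 0. Eliminates n1 stuck-at-0, n3 stuck-at-0, n4 stuck-at-1.
Only n2 stuck-at-1 is consistent with every test.

n2 stuck-at-1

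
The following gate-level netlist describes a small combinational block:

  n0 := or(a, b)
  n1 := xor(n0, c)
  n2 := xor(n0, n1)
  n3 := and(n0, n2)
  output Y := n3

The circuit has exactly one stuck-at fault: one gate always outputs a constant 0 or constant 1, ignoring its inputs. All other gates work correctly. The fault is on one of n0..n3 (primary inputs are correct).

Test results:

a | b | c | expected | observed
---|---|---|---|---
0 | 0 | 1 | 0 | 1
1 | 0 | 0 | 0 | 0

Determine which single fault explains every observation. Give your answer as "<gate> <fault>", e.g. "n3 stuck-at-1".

Fault-free values for test 1 (a=0, b=0, c=1): n0=0, n1=1, n2=1, n3=0, giving Y=0. Observed 1.
Test 1: faults giving observed 1 are {n0 stuck-at-1, n3 stuck-at-1}.
Test 2 (a=1, b=0, c=0): fault-free n0=1, n1=1, n2=0, n3=0 → 0; observed 0. Eliminates n3 stuck-at-1.
Only n0 stuck-at-1 is consistent with every test.

n0 stuck-at-1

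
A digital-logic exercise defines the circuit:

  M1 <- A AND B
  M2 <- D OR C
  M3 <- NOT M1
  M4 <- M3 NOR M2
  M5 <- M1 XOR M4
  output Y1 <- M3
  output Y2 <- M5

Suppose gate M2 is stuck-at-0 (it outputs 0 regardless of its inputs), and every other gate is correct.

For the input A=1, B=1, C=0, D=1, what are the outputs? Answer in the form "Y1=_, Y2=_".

Propagate with M2 forced: M1=1, M2=0 [stuck-at-0], M3=0, M4=1, M5=0.
So the outputs are Y1=0, Y2=0. (Without the fault they would be Y1=0, Y2=1.)

Y1=0, Y2=0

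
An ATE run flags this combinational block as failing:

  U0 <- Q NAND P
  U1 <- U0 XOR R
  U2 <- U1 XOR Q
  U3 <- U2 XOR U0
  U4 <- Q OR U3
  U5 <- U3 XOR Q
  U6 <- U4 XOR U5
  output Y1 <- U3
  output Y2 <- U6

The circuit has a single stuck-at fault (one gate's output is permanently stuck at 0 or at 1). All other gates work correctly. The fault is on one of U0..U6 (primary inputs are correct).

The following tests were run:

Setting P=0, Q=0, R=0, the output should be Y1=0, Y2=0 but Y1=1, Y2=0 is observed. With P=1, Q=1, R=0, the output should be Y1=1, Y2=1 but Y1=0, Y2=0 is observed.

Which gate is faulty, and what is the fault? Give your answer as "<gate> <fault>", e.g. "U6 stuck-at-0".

U2 stuck-at-0

Fault-free values for test 1 (P=0, Q=0, R=0): U0=1, U1=1, U2=1, U3=0, U4=0, U5=0, U6=0, giving Y1=0, Y2=0. Observed Y1=1, Y2=0.
Test 1: faults giving observed Y1=1, Y2=0 are {U1 stuck-at-0, U2 stuck-at-0, U3 stuck-at-1}.
Test 2 (P=1, Q=1, R=0): fault-free U0=0, U1=0, U2=1, U3=1, U4=1, U5=0, U6=1 → Y1=1, Y2=1; observed Y1=0, Y2=0. Eliminates U1 stuck-at-0, U3 stuck-at-1.
Only U2 stuck-at-0 is consistent with every test.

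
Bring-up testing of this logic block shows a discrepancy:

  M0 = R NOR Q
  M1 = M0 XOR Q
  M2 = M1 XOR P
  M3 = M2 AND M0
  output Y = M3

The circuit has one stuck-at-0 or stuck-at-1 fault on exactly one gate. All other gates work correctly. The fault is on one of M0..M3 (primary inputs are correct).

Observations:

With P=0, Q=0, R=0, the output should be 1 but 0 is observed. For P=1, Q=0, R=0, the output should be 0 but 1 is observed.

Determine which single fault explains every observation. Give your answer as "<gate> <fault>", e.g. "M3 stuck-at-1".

Fault-free values for test 1 (P=0, Q=0, R=0): M0=1, M1=1, M2=1, M3=1, giving Y=1. Observed 0.
Test 1: faults giving observed 0 are {M0 stuck-at-0, M1 stuck-at-0, M2 stuck-at-0, M3 stuck-at-0}.
Test 2 (P=1, Q=0, R=0): fault-free M0=1, M1=1, M2=0, M3=0 → 0; observed 1. Eliminates M0 stuck-at-0, M2 stuck-at-0, M3 stuck-at-0.
Only M1 stuck-at-0 is consistent with every test.

M1 stuck-at-0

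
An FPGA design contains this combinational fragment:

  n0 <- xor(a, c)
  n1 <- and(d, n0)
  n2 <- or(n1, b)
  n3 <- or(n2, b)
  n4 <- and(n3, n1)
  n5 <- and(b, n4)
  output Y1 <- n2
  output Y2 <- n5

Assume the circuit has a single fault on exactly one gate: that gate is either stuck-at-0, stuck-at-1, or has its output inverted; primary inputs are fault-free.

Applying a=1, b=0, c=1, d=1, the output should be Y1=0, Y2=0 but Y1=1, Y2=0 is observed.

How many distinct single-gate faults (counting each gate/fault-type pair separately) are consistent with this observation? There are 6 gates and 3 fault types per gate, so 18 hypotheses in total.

6

Fault-free: n0=0, n1=0, n2=0, n3=0, n4=0, n5=0 → Y1=0, Y2=0. Observed Y1=1, Y2=0.
  n0: stuck-at-1, inverted output ✓; others ✗
  n1: stuck-at-1, inverted output ✓; others ✗
  n2: stuck-at-1, inverted output ✓; others ✗
  n3: none of the 3 fault types match ✗
  n4: none of the 3 fault types match ✗
  n5: none of the 3 fault types match ✗
Consistent faults: {n0 stuck-at-1, n0 inverted output, n1 stuck-at-1, n1 inverted output, n2 stuck-at-1, n2 inverted output} — 6 in all.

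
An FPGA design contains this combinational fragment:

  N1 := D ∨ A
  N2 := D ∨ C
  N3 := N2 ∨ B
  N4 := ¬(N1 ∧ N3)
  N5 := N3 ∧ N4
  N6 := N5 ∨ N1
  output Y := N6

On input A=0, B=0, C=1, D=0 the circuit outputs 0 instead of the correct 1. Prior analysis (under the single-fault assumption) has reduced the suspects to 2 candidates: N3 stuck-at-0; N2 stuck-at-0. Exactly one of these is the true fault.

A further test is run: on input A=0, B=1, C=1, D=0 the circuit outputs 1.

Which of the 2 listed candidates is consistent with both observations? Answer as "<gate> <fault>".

Evaluate each candidate on input A=0, B=1, C=1, D=0:
  N3 stuck-at-0: N1=0, N2=1, N3=0 [stuck-at-0], N4=1, N5=0, N6=0 → 0 — eliminated
  N2 stuck-at-0: N1=0, N2=0 [stuck-at-0], N3=1, N4=1, N5=1, N6=1 → 1 — matches
Only N2 stuck-at-0 reproduces the observed 1.

N2 stuck-at-0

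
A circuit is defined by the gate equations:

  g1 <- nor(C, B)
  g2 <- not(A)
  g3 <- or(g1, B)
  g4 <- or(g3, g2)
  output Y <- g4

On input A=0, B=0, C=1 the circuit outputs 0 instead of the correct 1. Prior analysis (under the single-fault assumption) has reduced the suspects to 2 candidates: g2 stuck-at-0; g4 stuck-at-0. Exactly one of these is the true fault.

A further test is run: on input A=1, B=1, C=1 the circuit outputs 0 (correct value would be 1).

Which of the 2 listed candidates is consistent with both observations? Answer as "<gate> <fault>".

g4 stuck-at-0

Evaluate each candidate on input A=1, B=1, C=1:
  g2 stuck-at-0: g1=0, g2=0 [stuck-at-0], g3=1, g4=1 → 1 — eliminated
  g4 stuck-at-0: g1=0, g2=0, g3=1, g4=0 [stuck-at-0] → 0 — matches
Only g4 stuck-at-0 reproduces the observed 0.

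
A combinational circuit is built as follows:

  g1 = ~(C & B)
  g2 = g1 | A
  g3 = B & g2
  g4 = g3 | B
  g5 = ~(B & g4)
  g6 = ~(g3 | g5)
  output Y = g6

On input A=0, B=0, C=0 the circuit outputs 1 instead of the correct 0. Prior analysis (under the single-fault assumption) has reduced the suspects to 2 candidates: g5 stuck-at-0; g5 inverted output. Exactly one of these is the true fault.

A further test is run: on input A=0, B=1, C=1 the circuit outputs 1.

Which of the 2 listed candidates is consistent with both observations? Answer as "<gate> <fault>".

Evaluate each candidate on input A=0, B=1, C=1:
  g5 stuck-at-0: g1=0, g2=0, g3=0, g4=1, g5=0 [stuck-at-0], g6=1 → 1 — matches
  g5 inverted output: g1=0, g2=0, g3=0, g4=1, g5=1 [inverted output], g6=0 → 0 — eliminated
Only g5 stuck-at-0 reproduces the observed 1.

g5 stuck-at-0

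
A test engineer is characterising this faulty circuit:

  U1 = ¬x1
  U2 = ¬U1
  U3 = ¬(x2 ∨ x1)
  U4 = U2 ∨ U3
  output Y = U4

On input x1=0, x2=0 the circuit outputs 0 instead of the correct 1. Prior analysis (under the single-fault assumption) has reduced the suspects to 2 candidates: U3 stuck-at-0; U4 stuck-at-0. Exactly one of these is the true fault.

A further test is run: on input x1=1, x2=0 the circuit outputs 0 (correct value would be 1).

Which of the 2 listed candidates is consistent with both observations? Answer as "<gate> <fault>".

U4 stuck-at-0

Evaluate each candidate on input x1=1, x2=0:
  U3 stuck-at-0: U1=0, U2=1, U3=0 [stuck-at-0], U4=1 → 1 — eliminated
  U4 stuck-at-0: U1=0, U2=1, U3=0, U4=0 [stuck-at-0] → 0 — matches
Only U4 stuck-at-0 reproduces the observed 0.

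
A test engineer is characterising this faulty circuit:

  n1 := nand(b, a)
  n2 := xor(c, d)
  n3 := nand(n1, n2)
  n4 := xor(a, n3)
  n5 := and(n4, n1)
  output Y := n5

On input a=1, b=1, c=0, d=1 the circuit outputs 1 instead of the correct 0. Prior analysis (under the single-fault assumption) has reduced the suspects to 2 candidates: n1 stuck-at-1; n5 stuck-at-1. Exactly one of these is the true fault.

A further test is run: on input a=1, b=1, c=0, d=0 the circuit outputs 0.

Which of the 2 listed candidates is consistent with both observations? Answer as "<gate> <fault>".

n1 stuck-at-1

Evaluate each candidate on input a=1, b=1, c=0, d=0:
  n1 stuck-at-1: n1=1 [stuck-at-1], n2=0, n3=1, n4=0, n5=0 → 0 — matches
  n5 stuck-at-1: n1=0, n2=0, n3=1, n4=0, n5=1 [stuck-at-1] → 1 — eliminated
Only n1 stuck-at-1 reproduces the observed 0.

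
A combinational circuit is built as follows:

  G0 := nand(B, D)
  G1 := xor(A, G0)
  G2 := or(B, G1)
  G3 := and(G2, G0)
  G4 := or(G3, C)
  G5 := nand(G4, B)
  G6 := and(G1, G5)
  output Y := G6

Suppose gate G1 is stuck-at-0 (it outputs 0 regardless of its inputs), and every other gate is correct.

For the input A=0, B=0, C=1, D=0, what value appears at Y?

0

Propagate with G1 forced: G0=1, G1=0 [stuck-at-0], G2=0, G3=0, G4=1, G5=1, G6=0.
So Y = 0. (Without the fault it would be 1.)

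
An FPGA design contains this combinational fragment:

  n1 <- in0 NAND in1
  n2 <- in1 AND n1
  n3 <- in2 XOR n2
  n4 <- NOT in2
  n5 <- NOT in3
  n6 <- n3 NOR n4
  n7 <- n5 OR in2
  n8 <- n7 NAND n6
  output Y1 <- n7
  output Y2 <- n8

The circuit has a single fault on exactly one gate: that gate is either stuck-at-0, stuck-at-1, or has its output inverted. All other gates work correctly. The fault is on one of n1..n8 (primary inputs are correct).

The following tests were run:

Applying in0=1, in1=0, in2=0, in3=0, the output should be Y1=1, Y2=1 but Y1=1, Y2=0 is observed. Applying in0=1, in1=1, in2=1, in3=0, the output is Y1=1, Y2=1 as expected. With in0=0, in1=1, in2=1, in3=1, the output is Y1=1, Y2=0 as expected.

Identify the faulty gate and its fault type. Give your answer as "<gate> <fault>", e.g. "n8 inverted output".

Fault-free values for test 1 (in0=1, in1=0, in2=0, in3=0): n1=1, n2=0, n3=0, n4=1, n5=1, n6=0, n7=1, n8=1, giving Y1=1, Y2=1. Observed Y1=1, Y2=0.
Test 1: faults giving observed Y1=1, Y2=0 are {n4 stuck-at-0, n4 inverted output, n6 stuck-at-1, n6 inverted output, n8 stuck-at-0, n8 inverted output}.
Test 2 (in0=1, in1=1, in2=1, in3=0): fault-free n1=0, n2=0, n3=1, n4=0, n5=1, n6=0, n7=1, n8=1 → Y1=1, Y2=1; observed Y1=1, Y2=1. Eliminates n6 stuck-at-1, n6 inverted output, n8 stuck-at-0, n8 inverted output.
Test 3 (in0=0, in1=1, in2=1, in3=1): fault-free n1=1, n2=1, n3=0, n4=0, n5=0, n6=1, n7=1, n8=0 → Y1=1, Y2=0; observed Y1=1, Y2=0. Eliminates n4 inverted output.
Only n4 stuck-at-0 is consistent with every test.

n4 stuck-at-0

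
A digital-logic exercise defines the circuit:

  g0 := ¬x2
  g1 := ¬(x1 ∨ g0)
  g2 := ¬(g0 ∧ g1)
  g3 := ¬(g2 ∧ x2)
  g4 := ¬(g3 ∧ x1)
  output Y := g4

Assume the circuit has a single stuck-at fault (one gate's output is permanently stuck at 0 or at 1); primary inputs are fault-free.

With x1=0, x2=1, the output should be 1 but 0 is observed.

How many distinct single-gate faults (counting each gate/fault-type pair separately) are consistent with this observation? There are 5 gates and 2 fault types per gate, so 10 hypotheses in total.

1

Fault-free: g0=0, g1=1, g2=1, g3=0, g4=1 → 1. Observed 0.
  g0 stuck-at-0: output 1 ✗
  g0 stuck-at-1: output 1 ✗
  g1 stuck-at-0: output 1 ✗
  g1 stuck-at-1: output 1 ✗
  g2 stuck-at-0: output 1 ✗
  g2 stuck-at-1: output 1 ✗
  g3 stuck-at-0: output 1 ✗
  g3 stuck-at-1: output 1 ✗
  g4 stuck-at-0: output 0 ✓
  g4 stuck-at-1: output 1 ✗
Consistent faults: {g4 stuck-at-0} — 1 in all.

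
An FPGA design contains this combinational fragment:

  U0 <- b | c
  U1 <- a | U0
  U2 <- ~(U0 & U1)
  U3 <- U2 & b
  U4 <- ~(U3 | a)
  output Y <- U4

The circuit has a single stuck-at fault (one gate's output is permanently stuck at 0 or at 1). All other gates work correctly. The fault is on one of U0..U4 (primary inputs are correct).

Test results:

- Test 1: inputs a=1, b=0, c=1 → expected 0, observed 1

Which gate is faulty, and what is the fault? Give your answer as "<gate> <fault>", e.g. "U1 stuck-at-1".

U4 stuck-at-1

Fault-free values for test 1 (a=1, b=0, c=1): U0=1, U1=1, U2=0, U3=0, U4=0, giving Y=0. Observed 1.
Test 1: faults giving observed 1 are {U4 stuck-at-1}.
Only U4 stuck-at-1 is consistent with every test.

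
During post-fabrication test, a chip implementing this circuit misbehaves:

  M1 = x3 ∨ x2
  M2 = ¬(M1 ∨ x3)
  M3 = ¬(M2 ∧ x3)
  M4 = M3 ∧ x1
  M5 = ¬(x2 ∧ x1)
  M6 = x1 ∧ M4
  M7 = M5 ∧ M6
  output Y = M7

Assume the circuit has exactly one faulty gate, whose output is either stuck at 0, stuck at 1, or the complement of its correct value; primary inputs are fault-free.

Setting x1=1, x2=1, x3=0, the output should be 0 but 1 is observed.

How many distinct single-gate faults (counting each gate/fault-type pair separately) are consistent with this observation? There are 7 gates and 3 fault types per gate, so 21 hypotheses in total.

Fault-free: M1=1, M2=0, M3=1, M4=1, M5=0, M6=1, M7=0 → 0. Observed 1.
  M1: none of the 3 fault types match ✗
  M2: none of the 3 fault types match ✗
  M3: none of the 3 fault types match ✗
  M4: none of the 3 fault types match ✗
  M5: stuck-at-1, inverted output ✓; others ✗
  M6: none of the 3 fault types match ✗
  M7: stuck-at-1, inverted output ✓; others ✗
Consistent faults: {M5 stuck-at-1, M5 inverted output, M7 stuck-at-1, M7 inverted output} — 4 in all.

4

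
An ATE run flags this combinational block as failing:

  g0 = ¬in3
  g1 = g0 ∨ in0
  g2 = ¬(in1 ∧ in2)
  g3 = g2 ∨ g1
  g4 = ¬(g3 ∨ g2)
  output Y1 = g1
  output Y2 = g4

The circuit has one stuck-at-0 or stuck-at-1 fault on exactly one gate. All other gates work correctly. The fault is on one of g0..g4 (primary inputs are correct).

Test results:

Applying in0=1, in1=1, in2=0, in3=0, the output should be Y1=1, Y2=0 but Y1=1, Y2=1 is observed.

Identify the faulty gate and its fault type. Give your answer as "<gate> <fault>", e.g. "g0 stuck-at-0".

Fault-free values for test 1 (in0=1, in1=1, in2=0, in3=0): g0=1, g1=1, g2=1, g3=1, g4=0, giving Y1=1, Y2=0. Observed Y1=1, Y2=1.
Test 1: faults giving observed Y1=1, Y2=1 are {g4 stuck-at-1}.
Only g4 stuck-at-1 is consistent with every test.

g4 stuck-at-1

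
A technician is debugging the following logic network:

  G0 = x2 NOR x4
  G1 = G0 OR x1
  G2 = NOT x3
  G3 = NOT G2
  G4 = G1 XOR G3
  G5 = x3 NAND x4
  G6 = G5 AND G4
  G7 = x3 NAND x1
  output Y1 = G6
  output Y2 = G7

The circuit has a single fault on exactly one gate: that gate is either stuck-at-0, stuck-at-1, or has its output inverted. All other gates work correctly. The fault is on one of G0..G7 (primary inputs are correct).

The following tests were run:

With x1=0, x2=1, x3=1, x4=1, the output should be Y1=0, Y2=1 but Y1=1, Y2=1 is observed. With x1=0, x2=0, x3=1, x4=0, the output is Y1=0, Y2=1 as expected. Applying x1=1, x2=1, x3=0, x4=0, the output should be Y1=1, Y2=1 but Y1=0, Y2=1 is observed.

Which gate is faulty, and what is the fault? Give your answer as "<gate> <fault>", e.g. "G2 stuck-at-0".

G5 inverted output

Fault-free values for test 1 (x1=0, x2=1, x3=1, x4=1): G0=0, G1=0, G2=0, G3=1, G4=1, G5=0, G6=0, G7=1, giving Y1=0, Y2=1. Observed Y1=1, Y2=1.
Test 1: faults giving observed Y1=1, Y2=1 are {G5 stuck-at-1, G5 inverted output, G6 stuck-at-1, G6 inverted output}.
Test 2 (x1=0, x2=0, x3=1, x4=0): fault-free G0=1, G1=1, G2=0, G3=1, G4=0, G5=1, G6=0, G7=1 → Y1=0, Y2=1; observed Y1=0, Y2=1. Eliminates G6 stuck-at-1, G6 inverted output.
Test 3 (x1=1, x2=1, x3=0, x4=0): fault-free G0=0, G1=1, G2=1, G3=0, G4=1, G5=1, G6=1, G7=1 → Y1=1, Y2=1; observed Y1=0, Y2=1. Eliminates G5 stuck-at-1.
Only G5 inverted output is consistent with every test.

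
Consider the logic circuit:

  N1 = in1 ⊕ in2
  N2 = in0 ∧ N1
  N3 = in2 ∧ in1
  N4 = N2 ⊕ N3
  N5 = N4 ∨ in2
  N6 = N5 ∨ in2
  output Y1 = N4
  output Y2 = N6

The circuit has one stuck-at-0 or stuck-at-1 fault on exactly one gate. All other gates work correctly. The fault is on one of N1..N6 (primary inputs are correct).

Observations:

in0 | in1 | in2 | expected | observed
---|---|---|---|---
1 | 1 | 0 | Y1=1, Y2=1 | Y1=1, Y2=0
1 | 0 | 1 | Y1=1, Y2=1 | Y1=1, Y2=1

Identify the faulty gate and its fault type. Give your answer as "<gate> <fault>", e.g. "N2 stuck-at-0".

Fault-free values for test 1 (in0=1, in1=1, in2=0): N1=1, N2=1, N3=0, N4=1, N5=1, N6=1, giving Y1=1, Y2=1. Observed Y1=1, Y2=0.
Test 1: faults giving observed Y1=1, Y2=0 are {N5 stuck-at-0, N6 stuck-at-0}.
Test 2 (in0=1, in1=0, in2=1): fault-free N1=1, N2=1, N3=0, N4=1, N5=1, N6=1 → Y1=1, Y2=1; observed Y1=1, Y2=1. Eliminates N6 stuck-at-0.
Only N5 stuck-at-0 is consistent with every test.

N5 stuck-at-0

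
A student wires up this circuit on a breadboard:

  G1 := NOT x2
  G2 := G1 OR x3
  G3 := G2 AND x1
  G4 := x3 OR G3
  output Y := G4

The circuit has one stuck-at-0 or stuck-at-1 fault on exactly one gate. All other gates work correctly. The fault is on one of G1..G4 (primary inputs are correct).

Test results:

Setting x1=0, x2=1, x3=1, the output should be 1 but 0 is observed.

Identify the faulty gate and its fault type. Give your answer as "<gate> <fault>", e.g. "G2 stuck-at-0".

G4 stuck-at-0

Fault-free values for test 1 (x1=0, x2=1, x3=1): G1=0, G2=1, G3=0, G4=1, giving Y=1. Observed 0.
Test 1: faults giving observed 0 are {G4 stuck-at-0}.
Only G4 stuck-at-0 is consistent with every test.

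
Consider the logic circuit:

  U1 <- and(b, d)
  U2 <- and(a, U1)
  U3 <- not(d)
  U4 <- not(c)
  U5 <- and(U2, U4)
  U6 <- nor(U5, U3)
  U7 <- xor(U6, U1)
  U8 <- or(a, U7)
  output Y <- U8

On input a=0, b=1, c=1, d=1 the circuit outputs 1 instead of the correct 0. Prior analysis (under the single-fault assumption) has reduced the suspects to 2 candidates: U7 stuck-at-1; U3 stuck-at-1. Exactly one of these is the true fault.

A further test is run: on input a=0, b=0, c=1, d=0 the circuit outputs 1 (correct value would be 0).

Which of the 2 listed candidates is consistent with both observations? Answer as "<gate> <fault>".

Evaluate each candidate on input a=0, b=0, c=1, d=0:
  U7 stuck-at-1: U1=0, U2=0, U3=1, U4=0, U5=0, U6=0, U7=1 [stuck-at-1], U8=1 → 1 — matches
  U3 stuck-at-1: U1=0, U2=0, U3=1 [stuck-at-1], U4=0, U5=0, U6=0, U7=0, U8=0 → 0 — eliminated
Only U7 stuck-at-1 reproduces the observed 1.

U7 stuck-at-1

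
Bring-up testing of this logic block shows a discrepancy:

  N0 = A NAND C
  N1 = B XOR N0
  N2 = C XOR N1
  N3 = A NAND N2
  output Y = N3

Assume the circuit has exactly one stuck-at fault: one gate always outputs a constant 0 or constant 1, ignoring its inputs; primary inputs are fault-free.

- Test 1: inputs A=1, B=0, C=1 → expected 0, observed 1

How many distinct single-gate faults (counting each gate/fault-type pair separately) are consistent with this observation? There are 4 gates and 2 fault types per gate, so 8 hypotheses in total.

Fault-free: N0=0, N1=0, N2=1, N3=0 → 0. Observed 1.
  N0 stuck-at-0: output 0 ✗
  N0 stuck-at-1: output 1 ✓
  N1 stuck-at-0: output 0 ✗
  N1 stuck-at-1: output 1 ✓
  N2 stuck-at-0: output 1 ✓
  N2 stuck-at-1: output 0 ✗
  N3 stuck-at-0: output 0 ✗
  N3 stuck-at-1: output 1 ✓
Consistent faults: {N0 stuck-at-1, N1 stuck-at-1, N2 stuck-at-0, N3 stuck-at-1} — 4 in all.

4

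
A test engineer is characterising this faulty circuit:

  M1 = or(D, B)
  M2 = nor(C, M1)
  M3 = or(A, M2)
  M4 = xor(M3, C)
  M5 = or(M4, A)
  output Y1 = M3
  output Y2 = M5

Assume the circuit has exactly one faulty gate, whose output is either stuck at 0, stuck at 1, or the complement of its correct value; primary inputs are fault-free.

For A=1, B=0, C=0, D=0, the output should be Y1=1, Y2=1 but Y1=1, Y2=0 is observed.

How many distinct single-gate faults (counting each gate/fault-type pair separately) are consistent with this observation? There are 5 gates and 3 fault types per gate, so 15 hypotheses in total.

2

Fault-free: M1=0, M2=1, M3=1, M4=1, M5=1 → Y1=1, Y2=1. Observed Y1=1, Y2=0.
  M1: none of the 3 fault types match ✗
  M2: none of the 3 fault types match ✗
  M3: none of the 3 fault types match ✗
  M4: none of the 3 fault types match ✗
  M5: stuck-at-0, inverted output ✓; others ✗
Consistent faults: {M5 stuck-at-0, M5 inverted output} — 2 in all.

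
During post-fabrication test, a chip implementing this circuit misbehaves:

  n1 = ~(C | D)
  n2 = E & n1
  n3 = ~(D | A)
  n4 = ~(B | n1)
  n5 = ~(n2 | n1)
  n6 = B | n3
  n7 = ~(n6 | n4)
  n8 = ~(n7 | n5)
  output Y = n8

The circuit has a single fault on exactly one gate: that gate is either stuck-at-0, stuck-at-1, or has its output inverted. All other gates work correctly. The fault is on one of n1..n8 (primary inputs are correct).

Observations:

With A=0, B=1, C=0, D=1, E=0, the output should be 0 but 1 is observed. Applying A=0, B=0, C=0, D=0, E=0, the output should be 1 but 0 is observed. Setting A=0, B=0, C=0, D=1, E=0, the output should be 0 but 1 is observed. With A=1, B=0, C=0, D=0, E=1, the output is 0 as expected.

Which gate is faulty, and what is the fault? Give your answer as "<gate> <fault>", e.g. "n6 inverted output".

Fault-free values for test 1 (A=0, B=1, C=0, D=1, E=0): n1=0, n2=0, n3=0, n4=0, n5=1, n6=1, n7=0, n8=0, giving Y=0. Observed 1.
Test 1: faults giving observed 1 are {n1 stuck-at-1, n1 inverted output, n2 stuck-at-1, n2 inverted output, n5 stuck-at-0, n5 inverted output, n8 stuck-at-1, n8 inverted output}.
Test 2 (A=0, B=0, C=0, D=0, E=0): fault-free n1=1, n2=0, n3=1, n4=0, n5=0, n6=1, n7=0, n8=1 → 1; observed 0. Eliminates n1 stuck-at-1, n2 stuck-at-1, n2 inverted output, n5 stuck-at-0, n8 stuck-at-1.
Test 3 (A=0, B=0, C=0, D=1, E=0): fault-free n1=0, n2=0, n3=0, n4=1, n5=1, n6=0, n7=0, n8=0 → 0; observed 1. Eliminates n1 inverted output.
Test 4 (A=1, B=0, C=0, D=0, E=1): fault-free n1=1, n2=1, n3=0, n4=0, n5=0, n6=0, n7=1, n8=0 → 0; observed 0. Eliminates n8 inverted output.
Only n5 inverted output is consistent with every test.

n5 inverted output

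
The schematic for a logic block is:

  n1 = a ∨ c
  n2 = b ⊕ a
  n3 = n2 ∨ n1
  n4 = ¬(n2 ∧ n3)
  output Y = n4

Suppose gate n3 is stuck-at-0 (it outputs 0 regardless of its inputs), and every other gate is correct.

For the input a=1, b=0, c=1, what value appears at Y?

1

Propagate with n3 forced: n1=1, n2=1, n3=0 [stuck-at-0], n4=1.
So Y = 1. (Without the fault it would be 0.)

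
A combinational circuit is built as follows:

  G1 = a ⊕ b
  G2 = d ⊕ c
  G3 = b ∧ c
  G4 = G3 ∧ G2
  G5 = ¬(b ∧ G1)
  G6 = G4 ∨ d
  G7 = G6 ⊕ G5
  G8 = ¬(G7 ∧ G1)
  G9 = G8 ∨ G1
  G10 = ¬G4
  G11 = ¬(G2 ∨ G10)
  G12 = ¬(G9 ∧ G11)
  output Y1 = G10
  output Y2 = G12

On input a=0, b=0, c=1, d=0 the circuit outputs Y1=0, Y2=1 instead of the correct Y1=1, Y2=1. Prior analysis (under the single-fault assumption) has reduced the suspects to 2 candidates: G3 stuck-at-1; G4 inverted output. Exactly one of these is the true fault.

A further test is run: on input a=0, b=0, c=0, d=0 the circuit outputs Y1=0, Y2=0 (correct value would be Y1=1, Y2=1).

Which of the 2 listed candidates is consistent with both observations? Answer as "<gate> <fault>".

G4 inverted output

Evaluate each candidate on input a=0, b=0, c=0, d=0:
  G3 stuck-at-1: G1=0, G2=0, G3=1 [stuck-at-1], G4=0, G5=1, G6=0, G7=1, G8=1, G9=1, G10=1, G11=0, G12=1 → Y1=1, Y2=1 — eliminated
  G4 inverted output: G1=0, G2=0, G3=0, G4=1 [inverted output], G5=1, G6=1, G7=0, G8=1, G9=1, G10=0, G11=1, G12=0 → Y1=0, Y2=0 — matches
Only G4 inverted output reproduces the observed Y1=0, Y2=0.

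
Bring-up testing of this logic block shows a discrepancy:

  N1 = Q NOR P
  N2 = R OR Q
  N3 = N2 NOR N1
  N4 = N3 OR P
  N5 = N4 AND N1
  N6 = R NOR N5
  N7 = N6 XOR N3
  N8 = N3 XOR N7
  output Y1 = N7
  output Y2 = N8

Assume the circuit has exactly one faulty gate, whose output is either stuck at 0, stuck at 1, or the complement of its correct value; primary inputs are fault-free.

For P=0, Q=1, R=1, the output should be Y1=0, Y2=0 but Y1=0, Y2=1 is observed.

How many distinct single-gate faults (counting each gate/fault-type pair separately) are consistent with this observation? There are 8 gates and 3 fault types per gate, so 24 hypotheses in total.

2

Fault-free: N1=0, N2=1, N3=0, N4=0, N5=0, N6=0, N7=0, N8=0 → Y1=0, Y2=0. Observed Y1=0, Y2=1.
  N1: none of the 3 fault types match ✗
  N2: none of the 3 fault types match ✗
  N3: none of the 3 fault types match ✗
  N4: none of the 3 fault types match ✗
  N5: none of the 3 fault types match ✗
  N6: none of the 3 fault types match ✗
  N7: none of the 3 fault types match ✗
  N8: stuck-at-1, inverted output ✓; others ✗
Consistent faults: {N8 stuck-at-1, N8 inverted output} — 2 in all.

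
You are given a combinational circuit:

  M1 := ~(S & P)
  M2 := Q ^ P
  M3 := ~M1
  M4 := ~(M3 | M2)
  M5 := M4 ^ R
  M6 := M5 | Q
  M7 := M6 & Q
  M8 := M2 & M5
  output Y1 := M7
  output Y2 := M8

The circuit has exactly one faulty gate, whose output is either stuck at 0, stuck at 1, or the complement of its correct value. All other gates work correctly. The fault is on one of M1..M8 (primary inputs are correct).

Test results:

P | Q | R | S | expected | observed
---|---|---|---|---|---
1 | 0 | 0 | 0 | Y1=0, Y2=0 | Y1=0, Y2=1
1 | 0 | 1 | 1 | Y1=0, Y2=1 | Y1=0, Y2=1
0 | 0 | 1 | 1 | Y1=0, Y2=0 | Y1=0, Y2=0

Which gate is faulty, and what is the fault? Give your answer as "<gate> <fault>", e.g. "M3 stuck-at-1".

Fault-free values for test 1 (P=1, Q=0, R=0, S=0): M1=1, M2=1, M3=0, M4=0, M5=0, M6=0, M7=0, M8=0, giving Y1=0, Y2=0. Observed Y1=0, Y2=1.
Test 1: faults giving observed Y1=0, Y2=1 are {M4 stuck-at-1, M4 inverted output, M5 stuck-at-1, M5 inverted output, M8 stuck-at-1, M8 inverted output}.
Test 2 (P=1, Q=0, R=1, S=1): fault-free M1=0, M2=1, M3=1, M4=0, M5=1, M6=1, M7=0, M8=1 → Y1=0, Y2=1; observed Y1=0, Y2=1. Eliminates M4 stuck-at-1, M4 inverted output, M5 inverted output, M8 inverted output.
Test 3 (P=0, Q=0, R=1, S=1): fault-free M1=1, M2=0, M3=0, M4=1, M5=0, M6=0, M7=0, M8=0 → Y1=0, Y2=0; observed Y1=0, Y2=0. Eliminates M8 stuck-at-1.
Only M5 stuck-at-1 is consistent with every test.

M5 stuck-at-1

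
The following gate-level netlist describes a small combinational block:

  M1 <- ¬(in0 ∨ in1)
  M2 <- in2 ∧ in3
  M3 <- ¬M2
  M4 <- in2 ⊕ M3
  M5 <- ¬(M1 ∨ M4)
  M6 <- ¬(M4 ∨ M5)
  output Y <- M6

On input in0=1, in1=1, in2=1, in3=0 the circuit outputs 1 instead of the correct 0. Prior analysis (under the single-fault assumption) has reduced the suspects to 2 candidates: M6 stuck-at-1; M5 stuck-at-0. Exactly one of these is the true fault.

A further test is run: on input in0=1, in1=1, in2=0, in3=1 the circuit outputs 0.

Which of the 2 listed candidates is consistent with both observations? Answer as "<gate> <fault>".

M5 stuck-at-0

Evaluate each candidate on input in0=1, in1=1, in2=0, in3=1:
  M6 stuck-at-1: M1=0, M2=0, M3=1, M4=1, M5=0, M6=1 [stuck-at-1] → 1 — eliminated
  M5 stuck-at-0: M1=0, M2=0, M3=1, M4=1, M5=0 [stuck-at-0], M6=0 → 0 — matches
Only M5 stuck-at-0 reproduces the observed 0.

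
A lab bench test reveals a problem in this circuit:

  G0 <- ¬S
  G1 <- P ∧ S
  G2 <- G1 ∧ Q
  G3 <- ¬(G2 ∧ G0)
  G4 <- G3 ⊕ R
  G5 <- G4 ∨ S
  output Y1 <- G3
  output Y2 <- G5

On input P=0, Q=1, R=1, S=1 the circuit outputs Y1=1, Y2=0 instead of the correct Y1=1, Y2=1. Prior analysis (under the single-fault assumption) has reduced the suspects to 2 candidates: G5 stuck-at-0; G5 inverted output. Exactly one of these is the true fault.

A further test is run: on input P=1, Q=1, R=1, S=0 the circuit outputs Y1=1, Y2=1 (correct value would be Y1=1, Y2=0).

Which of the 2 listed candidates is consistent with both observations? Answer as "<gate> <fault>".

G5 inverted output

Evaluate each candidate on input P=1, Q=1, R=1, S=0:
  G5 stuck-at-0: G0=1, G1=0, G2=0, G3=1, G4=0, G5=0 [stuck-at-0] → Y1=1, Y2=0 — eliminated
  G5 inverted output: G0=1, G1=0, G2=0, G3=1, G4=0, G5=1 [inverted output] → Y1=1, Y2=1 — matches
Only G5 inverted output reproduces the observed Y1=1, Y2=1.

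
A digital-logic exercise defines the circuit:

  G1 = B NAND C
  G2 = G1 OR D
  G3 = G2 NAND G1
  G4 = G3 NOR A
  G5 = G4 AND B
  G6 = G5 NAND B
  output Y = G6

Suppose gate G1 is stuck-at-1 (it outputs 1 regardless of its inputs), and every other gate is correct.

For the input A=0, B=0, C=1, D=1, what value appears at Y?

Propagate with G1 forced: G1=1 [stuck-at-1], G2=1, G3=0, G4=1, G5=0, G6=1.
So Y = 1. (Same as the fault-free value — the fault is masked on this input.)

1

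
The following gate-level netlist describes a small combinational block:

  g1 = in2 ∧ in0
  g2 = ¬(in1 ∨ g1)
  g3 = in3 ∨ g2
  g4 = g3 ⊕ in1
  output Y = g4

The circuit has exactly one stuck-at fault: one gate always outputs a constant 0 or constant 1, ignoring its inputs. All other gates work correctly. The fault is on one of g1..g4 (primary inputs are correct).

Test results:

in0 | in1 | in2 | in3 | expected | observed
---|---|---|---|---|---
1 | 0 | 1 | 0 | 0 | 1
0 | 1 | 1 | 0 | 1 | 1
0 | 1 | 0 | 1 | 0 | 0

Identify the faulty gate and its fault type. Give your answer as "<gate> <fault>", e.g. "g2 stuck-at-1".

Fault-free values for test 1 (in0=1, in1=0, in2=1, in3=0): g1=1, g2=0, g3=0, g4=0, giving Y=0. Observed 1.
Test 1: faults giving observed 1 are {g1 stuck-at-0, g2 stuck-at-1, g3 stuck-at-1, g4 stuck-at-1}.
Test 2 (in0=0, in1=1, in2=1, in3=0): fault-free g1=0, g2=0, g3=0, g4=1 → 1; observed 1. Eliminates g2 stuck-at-1, g3 stuck-at-1.
Test 3 (in0=0, in1=1, in2=0, in3=1): fault-free g1=0, g2=0, g3=1, g4=0 → 0; observed 0. Eliminates g4 stuck-at-1.
Only g1 stuck-at-0 is consistent with every test.

g1 stuck-at-0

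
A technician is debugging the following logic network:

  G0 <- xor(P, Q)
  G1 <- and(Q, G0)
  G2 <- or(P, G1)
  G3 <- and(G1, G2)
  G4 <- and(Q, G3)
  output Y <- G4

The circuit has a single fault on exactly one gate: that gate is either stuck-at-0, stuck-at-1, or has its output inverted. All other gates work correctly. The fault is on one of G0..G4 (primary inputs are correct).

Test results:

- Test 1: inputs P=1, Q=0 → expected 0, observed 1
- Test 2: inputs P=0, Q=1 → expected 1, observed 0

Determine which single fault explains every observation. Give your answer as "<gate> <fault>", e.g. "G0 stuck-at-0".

Fault-free values for test 1 (P=1, Q=0): G0=1, G1=0, G2=1, G3=0, G4=0, giving Y=0. Observed 1.
Test 1: faults giving observed 1 are {G4 stuck-at-1, G4 inverted output}.
Test 2 (P=0, Q=1): fault-free G0=1, G1=1, G2=1, G3=1, G4=1 → 1; observed 0. Eliminates G4 stuck-at-1.
Only G4 inverted output is consistent with every test.

G4 inverted output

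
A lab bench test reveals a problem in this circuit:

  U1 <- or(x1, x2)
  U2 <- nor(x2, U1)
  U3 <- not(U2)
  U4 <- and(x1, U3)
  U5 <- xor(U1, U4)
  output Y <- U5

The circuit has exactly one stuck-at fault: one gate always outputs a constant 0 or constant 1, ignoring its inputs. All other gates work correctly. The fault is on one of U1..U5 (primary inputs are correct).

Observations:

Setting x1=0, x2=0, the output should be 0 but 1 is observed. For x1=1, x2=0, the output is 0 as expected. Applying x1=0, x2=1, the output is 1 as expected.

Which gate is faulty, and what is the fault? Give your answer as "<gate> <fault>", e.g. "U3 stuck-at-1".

Fault-free values for test 1 (x1=0, x2=0): U1=0, U2=1, U3=0, U4=0, U5=0, giving Y=0. Observed 1.
Test 1: faults giving observed 1 are {U1 stuck-at-1, U4 stuck-at-1, U5 stuck-at-1}.
Test 2 (x1=1, x2=0): fault-free U1=1, U2=0, U3=1, U4=1, U5=0 → 0; observed 0. Eliminates U5 stuck-at-1.
Test 3 (x1=0, x2=1): fault-free U1=1, U2=0, U3=1, U4=0, U5=1 → 1; observed 1. Eliminates U4 stuck-at-1.
Only U1 stuck-at-1 is consistent with every test.

U1 stuck-at-1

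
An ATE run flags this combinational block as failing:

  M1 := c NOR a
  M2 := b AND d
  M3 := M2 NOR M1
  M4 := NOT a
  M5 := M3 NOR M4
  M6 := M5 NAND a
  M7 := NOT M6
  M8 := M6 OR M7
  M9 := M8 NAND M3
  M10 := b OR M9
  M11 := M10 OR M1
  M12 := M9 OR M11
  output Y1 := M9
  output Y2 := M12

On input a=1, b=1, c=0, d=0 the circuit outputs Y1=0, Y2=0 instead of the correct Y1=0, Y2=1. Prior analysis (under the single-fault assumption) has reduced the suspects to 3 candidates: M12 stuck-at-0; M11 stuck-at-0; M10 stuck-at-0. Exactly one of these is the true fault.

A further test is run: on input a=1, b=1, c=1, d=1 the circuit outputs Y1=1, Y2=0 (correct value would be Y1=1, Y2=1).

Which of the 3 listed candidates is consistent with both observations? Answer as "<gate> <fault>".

Evaluate each candidate on input a=1, b=1, c=1, d=1:
  M12 stuck-at-0: M1=0, M2=1, M3=0, M4=0, M5=1, M6=0, M7=1, M8=1, M9=1, M10=1, M11=1, M12=0 [stuck-at-0] → Y1=1, Y2=0 — matches
  M11 stuck-at-0: M1=0, M2=1, M3=0, M4=0, M5=1, M6=0, M7=1, M8=1, M9=1, M10=1, M11=0 [stuck-at-0], M12=1 → Y1=1, Y2=1 — eliminated
  M10 stuck-at-0: M1=0, M2=1, M3=0, M4=0, M5=1, M6=0, M7=1, M8=1, M9=1, M10=0 [stuck-at-0], M11=0, M12=1 → Y1=1, Y2=1 — eliminated
Only M12 stuck-at-0 reproduces the observed Y1=1, Y2=0.

M12 stuck-at-0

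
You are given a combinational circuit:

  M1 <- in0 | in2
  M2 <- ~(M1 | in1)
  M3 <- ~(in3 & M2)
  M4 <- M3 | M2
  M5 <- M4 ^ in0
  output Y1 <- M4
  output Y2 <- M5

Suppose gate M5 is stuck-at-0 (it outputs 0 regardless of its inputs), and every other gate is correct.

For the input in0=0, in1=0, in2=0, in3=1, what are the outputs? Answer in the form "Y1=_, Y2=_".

Y1=1, Y2=0

Propagate with M5 forced: M1=0, M2=1, M3=0, M4=1, M5=0 [stuck-at-0].
So the outputs are Y1=1, Y2=0. (Without the fault they would be Y1=1, Y2=1.)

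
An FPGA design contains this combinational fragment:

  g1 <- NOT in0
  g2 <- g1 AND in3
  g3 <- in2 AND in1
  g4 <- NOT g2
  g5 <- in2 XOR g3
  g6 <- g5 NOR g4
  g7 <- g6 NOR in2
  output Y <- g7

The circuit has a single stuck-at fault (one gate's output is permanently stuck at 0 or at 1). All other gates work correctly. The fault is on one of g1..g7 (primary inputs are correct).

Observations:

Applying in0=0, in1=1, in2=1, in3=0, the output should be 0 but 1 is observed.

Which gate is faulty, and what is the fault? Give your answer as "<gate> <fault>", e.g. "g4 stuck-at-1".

g7 stuck-at-1

Fault-free values for test 1 (in0=0, in1=1, in2=1, in3=0): g1=1, g2=0, g3=1, g4=1, g5=0, g6=0, g7=0, giving Y=0. Observed 1.
Test 1: faults giving observed 1 are {g7 stuck-at-1}.
Only g7 stuck-at-1 is consistent with every test.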